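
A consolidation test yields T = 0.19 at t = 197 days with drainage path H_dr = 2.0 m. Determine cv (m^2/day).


Result: 0.00386 m^2/day

Derivation:
Using cv = T * H_dr^2 / t
H_dr^2 = 2.0^2 = 4.0
cv = 0.19 * 4.0 / 197
cv = 0.00386 m^2/day


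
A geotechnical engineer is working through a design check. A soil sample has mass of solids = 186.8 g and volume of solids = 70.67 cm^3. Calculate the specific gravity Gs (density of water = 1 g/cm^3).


Result: 2.643

Derivation:
Using Gs = m_s / (V_s * rho_w)
Since rho_w = 1 g/cm^3:
Gs = 186.8 / 70.67
Gs = 2.643


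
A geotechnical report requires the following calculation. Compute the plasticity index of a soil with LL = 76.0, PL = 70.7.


Using PI = LL - PL
PI = 76.0 - 70.7
PI = 5.3


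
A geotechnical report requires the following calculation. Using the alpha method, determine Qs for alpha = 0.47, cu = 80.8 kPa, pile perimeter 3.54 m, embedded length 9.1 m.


Using Qs = alpha * cu * perimeter * L
Qs = 0.47 * 80.8 * 3.54 * 9.1
Qs = 1223.36 kN


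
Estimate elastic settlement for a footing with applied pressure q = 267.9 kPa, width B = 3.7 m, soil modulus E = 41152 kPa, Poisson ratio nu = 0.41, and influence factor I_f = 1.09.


Result: 21.841 mm

Derivation:
Using Se = q * B * (1 - nu^2) * I_f / E
1 - nu^2 = 1 - 0.41^2 = 0.8319
Se = 267.9 * 3.7 * 0.8319 * 1.09 / 41152
Se = 0.021841 m
Convert to mm: Se = 0.021841 * 1000 = 21.841 mm


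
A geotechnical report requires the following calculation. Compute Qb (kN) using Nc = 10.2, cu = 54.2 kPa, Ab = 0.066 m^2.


Result: 36.49 kN

Derivation:
Using Qb = Nc * cu * Ab
Qb = 10.2 * 54.2 * 0.066
Qb = 36.49 kN


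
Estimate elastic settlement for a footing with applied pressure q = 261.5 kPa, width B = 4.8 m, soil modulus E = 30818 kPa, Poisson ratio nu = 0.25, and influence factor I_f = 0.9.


Using Se = q * B * (1 - nu^2) * I_f / E
1 - nu^2 = 1 - 0.25^2 = 0.9375
Se = 261.5 * 4.8 * 0.9375 * 0.9 / 30818
Se = 0.034365 m
Convert to mm: Se = 0.034365 * 1000 = 34.365 mm


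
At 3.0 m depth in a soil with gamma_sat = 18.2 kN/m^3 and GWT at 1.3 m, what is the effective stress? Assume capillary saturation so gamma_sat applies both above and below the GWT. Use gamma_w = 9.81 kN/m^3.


Result: 37.92 kPa

Derivation:
Total stress = gamma_sat * depth
sigma = 18.2 * 3.0 = 54.6 kPa
Pore water pressure u = gamma_w * (depth - d_wt)
u = 9.81 * (3.0 - 1.3) = 16.677 kPa
Effective stress = sigma - u
sigma' = 54.6 - 16.677 = 37.92 kPa


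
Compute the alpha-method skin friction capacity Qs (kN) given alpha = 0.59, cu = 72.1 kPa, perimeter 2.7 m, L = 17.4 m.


Using Qs = alpha * cu * perimeter * L
Qs = 0.59 * 72.1 * 2.7 * 17.4
Qs = 1998.48 kN


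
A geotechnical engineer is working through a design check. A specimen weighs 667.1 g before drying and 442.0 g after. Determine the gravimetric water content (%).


Result: 50.93 %

Derivation:
Using w = (m_wet - m_dry) / m_dry * 100
m_wet - m_dry = 667.1 - 442.0 = 225.1 g
w = 225.1 / 442.0 * 100
w = 50.93 %


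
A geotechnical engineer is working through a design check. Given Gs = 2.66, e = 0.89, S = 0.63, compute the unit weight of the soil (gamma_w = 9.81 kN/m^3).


Using gamma = gamma_w * (Gs + S*e) / (1 + e)
Numerator: Gs + S*e = 2.66 + 0.63*0.89 = 3.2207
Denominator: 1 + e = 1 + 0.89 = 1.89
gamma = 9.81 * 3.2207 / 1.89
gamma = 16.717 kN/m^3


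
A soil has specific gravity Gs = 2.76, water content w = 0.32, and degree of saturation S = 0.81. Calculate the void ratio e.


Result: 1.0904

Derivation:
Using the relation e = Gs * w / S
e = 2.76 * 0.32 / 0.81
e = 1.0904


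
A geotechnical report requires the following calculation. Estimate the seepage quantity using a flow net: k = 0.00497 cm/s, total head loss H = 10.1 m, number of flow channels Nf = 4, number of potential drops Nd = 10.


Convert k to m/s for unit consistency with H:
k = 0.00497 cm/s = 0.00497 / 100 m/s = 4.97e-05 m/s
Using q = k * H * Nf / Nd
Nf / Nd = 4 / 10 = 0.4
q = 4.97e-05 * 10.1 * 0.4
q = 0.0002008 m^3/s per m


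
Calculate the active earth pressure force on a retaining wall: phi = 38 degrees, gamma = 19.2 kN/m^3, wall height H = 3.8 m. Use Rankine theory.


Compute active earth pressure coefficient:
Ka = tan^2(45 - phi/2) = tan^2(26.0) = 0.237883
Compute active force:
Pa = 0.5 * Ka * gamma * H^2
Pa = 0.5 * 0.237883 * 19.2 * 3.8^2
Pa = 32.98 kN/m


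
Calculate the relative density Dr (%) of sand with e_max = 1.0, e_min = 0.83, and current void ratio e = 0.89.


Using Dr = (e_max - e) / (e_max - e_min) * 100
e_max - e = 1.0 - 0.89 = 0.11
e_max - e_min = 1.0 - 0.83 = 0.17
Dr = 0.11 / 0.17 * 100
Dr = 64.71 %


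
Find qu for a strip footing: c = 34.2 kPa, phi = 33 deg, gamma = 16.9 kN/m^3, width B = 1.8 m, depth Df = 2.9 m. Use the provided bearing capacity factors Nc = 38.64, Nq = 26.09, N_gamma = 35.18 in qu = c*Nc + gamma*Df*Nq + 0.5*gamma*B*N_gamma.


Compute qu = c*Nc + gamma*Df*Nq + 0.5*gamma*B*N_gamma
Term 1: 34.2 * 38.64 = 1321.488
Term 2: 16.9 * 2.9 * 26.09 = 1278.6709
Term 3: 0.5 * 16.9 * 1.8 * 35.18 = 535.0878
qu = 1321.488 + 1278.6709 + 535.0878
qu = 3135.25 kPa


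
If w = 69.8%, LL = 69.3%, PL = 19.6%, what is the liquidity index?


First compute the plasticity index:
PI = LL - PL = 69.3 - 19.6 = 49.7
Then compute the liquidity index:
LI = (w - PL) / PI
LI = (69.8 - 19.6) / 49.7
LI = 1.01


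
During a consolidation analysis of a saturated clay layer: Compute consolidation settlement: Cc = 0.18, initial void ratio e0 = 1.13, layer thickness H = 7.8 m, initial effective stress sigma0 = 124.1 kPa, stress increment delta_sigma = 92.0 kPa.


Using Sc = Cc * H / (1 + e0) * log10((sigma0 + delta_sigma) / sigma0)
Stress ratio = (124.1 + 92.0) / 124.1 = 1.74134
log10(1.74134) = 0.240883
Cc * H / (1 + e0) = 0.18 * 7.8 / (1 + 1.13) = 0.659155
Sc = 0.659155 * 0.240883
Sc = 0.1588 m


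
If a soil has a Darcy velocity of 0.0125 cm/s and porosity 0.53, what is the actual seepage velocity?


Result: 0.02358 cm/s

Derivation:
Using v_s = v_d / n
v_s = 0.0125 / 0.53
v_s = 0.02358 cm/s


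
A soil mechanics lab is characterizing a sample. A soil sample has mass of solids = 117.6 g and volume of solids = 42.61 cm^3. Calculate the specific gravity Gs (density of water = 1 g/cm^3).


Using Gs = m_s / (V_s * rho_w)
Since rho_w = 1 g/cm^3:
Gs = 117.6 / 42.61
Gs = 2.76


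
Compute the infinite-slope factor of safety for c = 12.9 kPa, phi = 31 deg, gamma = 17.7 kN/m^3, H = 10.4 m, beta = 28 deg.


Result: 1.299

Derivation:
Using Fs = c / (gamma*H*sin(beta)*cos(beta)) + tan(phi)/tan(beta)
Cohesion contribution = 12.9 / (17.7*10.4*sin(28)*cos(28))
Cohesion contribution = 0.169059
Friction contribution = tan(31)/tan(28) = 1.13005
Fs = 0.169059 + 1.13005
Fs = 1.299


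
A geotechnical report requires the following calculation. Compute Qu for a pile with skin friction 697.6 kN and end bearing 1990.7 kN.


Using Qu = Qf + Qb
Qu = 697.6 + 1990.7
Qu = 2688.3 kN


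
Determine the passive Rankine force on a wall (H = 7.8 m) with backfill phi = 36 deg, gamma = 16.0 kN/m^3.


Result: 1874.77 kN/m

Derivation:
Compute passive earth pressure coefficient:
Kp = tan^2(45 + phi/2) = tan^2(63.0) = 3.85184
Compute passive force:
Pp = 0.5 * Kp * gamma * H^2
Pp = 0.5 * 3.85184 * 16.0 * 7.8^2
Pp = 1874.77 kN/m


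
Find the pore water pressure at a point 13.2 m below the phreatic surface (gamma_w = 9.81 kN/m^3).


Using u = gamma_w * h_w
u = 9.81 * 13.2
u = 129.49 kPa


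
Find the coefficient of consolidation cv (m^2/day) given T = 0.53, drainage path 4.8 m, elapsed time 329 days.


Using cv = T * H_dr^2 / t
H_dr^2 = 4.8^2 = 23.04
cv = 0.53 * 23.04 / 329
cv = 0.03712 m^2/day


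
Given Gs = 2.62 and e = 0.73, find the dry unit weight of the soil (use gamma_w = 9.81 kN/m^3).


Using gamma_d = Gs * gamma_w / (1 + e)
gamma_d = 2.62 * 9.81 / (1 + 0.73)
gamma_d = 2.62 * 9.81 / 1.73
gamma_d = 14.857 kN/m^3


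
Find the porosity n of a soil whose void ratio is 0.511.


Using the relation n = e / (1 + e)
n = 0.511 / (1 + 0.511)
n = 0.511 / 1.511
n = 0.3382


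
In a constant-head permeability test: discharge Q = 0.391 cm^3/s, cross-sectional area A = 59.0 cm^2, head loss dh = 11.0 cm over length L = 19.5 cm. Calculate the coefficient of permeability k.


Compute hydraulic gradient:
i = dh / L = 11.0 / 19.5 = 0.564103
Then apply Darcy's law:
k = Q / (A * i)
k = 0.391 / (59.0 * 0.564103)
k = 0.391 / 33.2821
k = 0.011748 cm/s


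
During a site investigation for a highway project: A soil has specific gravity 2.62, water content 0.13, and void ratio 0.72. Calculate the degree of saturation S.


Result: 0.4731

Derivation:
Using S = Gs * w / e
S = 2.62 * 0.13 / 0.72
S = 0.4731


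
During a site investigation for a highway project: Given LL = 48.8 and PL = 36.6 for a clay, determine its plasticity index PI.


Using PI = LL - PL
PI = 48.8 - 36.6
PI = 12.2


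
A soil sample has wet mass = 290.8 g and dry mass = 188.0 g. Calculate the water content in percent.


Result: 54.68 %

Derivation:
Using w = (m_wet - m_dry) / m_dry * 100
m_wet - m_dry = 290.8 - 188.0 = 102.8 g
w = 102.8 / 188.0 * 100
w = 54.68 %


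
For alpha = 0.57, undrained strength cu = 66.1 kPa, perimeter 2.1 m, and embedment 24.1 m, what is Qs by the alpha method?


Using Qs = alpha * cu * perimeter * L
Qs = 0.57 * 66.1 * 2.1 * 24.1
Qs = 1906.83 kN


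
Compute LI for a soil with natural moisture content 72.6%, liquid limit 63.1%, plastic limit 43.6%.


First compute the plasticity index:
PI = LL - PL = 63.1 - 43.6 = 19.5
Then compute the liquidity index:
LI = (w - PL) / PI
LI = (72.6 - 43.6) / 19.5
LI = 1.487


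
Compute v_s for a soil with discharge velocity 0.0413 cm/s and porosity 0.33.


Using v_s = v_d / n
v_s = 0.0413 / 0.33
v_s = 0.12515 cm/s


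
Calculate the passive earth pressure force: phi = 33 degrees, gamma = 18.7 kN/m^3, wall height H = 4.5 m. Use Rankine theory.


Compute passive earth pressure coefficient:
Kp = tan^2(45 + phi/2) = tan^2(61.5) = 3.39212
Compute passive force:
Pp = 0.5 * Kp * gamma * H^2
Pp = 0.5 * 3.39212 * 18.7 * 4.5^2
Pp = 642.26 kN/m


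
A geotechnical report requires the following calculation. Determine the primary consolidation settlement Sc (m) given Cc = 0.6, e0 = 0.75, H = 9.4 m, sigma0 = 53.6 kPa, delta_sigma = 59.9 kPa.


Using Sc = Cc * H / (1 + e0) * log10((sigma0 + delta_sigma) / sigma0)
Stress ratio = (53.6 + 59.9) / 53.6 = 2.11754
log10(2.11754) = 0.325831
Cc * H / (1 + e0) = 0.6 * 9.4 / (1 + 0.75) = 3.22286
Sc = 3.22286 * 0.325831
Sc = 1.0501 m


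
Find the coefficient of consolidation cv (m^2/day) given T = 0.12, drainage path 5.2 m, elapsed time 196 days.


Using cv = T * H_dr^2 / t
H_dr^2 = 5.2^2 = 27.04
cv = 0.12 * 27.04 / 196
cv = 0.01656 m^2/day


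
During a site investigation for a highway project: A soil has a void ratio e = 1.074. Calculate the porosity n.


Using the relation n = e / (1 + e)
n = 1.074 / (1 + 1.074)
n = 1.074 / 2.074
n = 0.5178


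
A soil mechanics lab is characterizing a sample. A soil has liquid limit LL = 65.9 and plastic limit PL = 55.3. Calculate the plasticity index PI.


Result: 10.6

Derivation:
Using PI = LL - PL
PI = 65.9 - 55.3
PI = 10.6


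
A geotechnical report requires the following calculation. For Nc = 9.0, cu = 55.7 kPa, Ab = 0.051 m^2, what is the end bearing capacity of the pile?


Using Qb = Nc * cu * Ab
Qb = 9.0 * 55.7 * 0.051
Qb = 25.57 kN


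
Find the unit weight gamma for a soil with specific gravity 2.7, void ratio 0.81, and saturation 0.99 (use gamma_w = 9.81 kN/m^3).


Result: 18.98 kN/m^3

Derivation:
Using gamma = gamma_w * (Gs + S*e) / (1 + e)
Numerator: Gs + S*e = 2.7 + 0.99*0.81 = 3.5019
Denominator: 1 + e = 1 + 0.81 = 1.81
gamma = 9.81 * 3.5019 / 1.81
gamma = 18.98 kN/m^3


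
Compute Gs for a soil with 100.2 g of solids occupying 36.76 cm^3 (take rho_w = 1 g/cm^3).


Using Gs = m_s / (V_s * rho_w)
Since rho_w = 1 g/cm^3:
Gs = 100.2 / 36.76
Gs = 2.726


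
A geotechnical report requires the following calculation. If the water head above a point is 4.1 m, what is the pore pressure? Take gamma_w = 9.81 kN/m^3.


Using u = gamma_w * h_w
u = 9.81 * 4.1
u = 40.22 kPa


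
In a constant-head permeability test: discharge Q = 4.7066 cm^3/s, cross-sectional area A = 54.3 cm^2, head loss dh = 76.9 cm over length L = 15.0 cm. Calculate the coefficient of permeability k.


Compute hydraulic gradient:
i = dh / L = 76.9 / 15.0 = 5.12667
Then apply Darcy's law:
k = Q / (A * i)
k = 4.7066 / (54.3 * 5.12667)
k = 4.7066 / 278.378
k = 0.016907 cm/s


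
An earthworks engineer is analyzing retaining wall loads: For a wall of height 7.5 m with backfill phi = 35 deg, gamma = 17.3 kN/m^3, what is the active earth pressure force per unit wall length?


Result: 131.85 kN/m

Derivation:
Compute active earth pressure coefficient:
Ka = tan^2(45 - phi/2) = tan^2(27.5) = 0.27099
Compute active force:
Pa = 0.5 * Ka * gamma * H^2
Pa = 0.5 * 0.27099 * 17.3 * 7.5^2
Pa = 131.85 kN/m


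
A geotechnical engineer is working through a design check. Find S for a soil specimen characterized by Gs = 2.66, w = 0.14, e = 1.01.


Result: 0.3687

Derivation:
Using S = Gs * w / e
S = 2.66 * 0.14 / 1.01
S = 0.3687


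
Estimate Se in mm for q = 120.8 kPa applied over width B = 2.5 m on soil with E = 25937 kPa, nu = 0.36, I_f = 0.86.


Result: 8.716 mm

Derivation:
Using Se = q * B * (1 - nu^2) * I_f / E
1 - nu^2 = 1 - 0.36^2 = 0.8704
Se = 120.8 * 2.5 * 0.8704 * 0.86 / 25937
Se = 0.008716 m
Convert to mm: Se = 0.008716 * 1000 = 8.716 mm


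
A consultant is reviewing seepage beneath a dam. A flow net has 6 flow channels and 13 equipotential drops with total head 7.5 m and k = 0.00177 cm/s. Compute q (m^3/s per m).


Convert k to m/s for unit consistency with H:
k = 0.00177 cm/s = 0.00177 / 100 m/s = 1.77e-05 m/s
Using q = k * H * Nf / Nd
Nf / Nd = 6 / 13 = 0.4615
q = 1.77e-05 * 7.5 * 0.4615
q = 6.127e-05 m^3/s per m


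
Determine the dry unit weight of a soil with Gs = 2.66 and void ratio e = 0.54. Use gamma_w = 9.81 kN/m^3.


Using gamma_d = Gs * gamma_w / (1 + e)
gamma_d = 2.66 * 9.81 / (1 + 0.54)
gamma_d = 2.66 * 9.81 / 1.54
gamma_d = 16.945 kN/m^3


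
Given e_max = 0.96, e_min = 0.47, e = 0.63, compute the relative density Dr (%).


Using Dr = (e_max - e) / (e_max - e_min) * 100
e_max - e = 0.96 - 0.63 = 0.33
e_max - e_min = 0.96 - 0.47 = 0.49
Dr = 0.33 / 0.49 * 100
Dr = 67.35 %


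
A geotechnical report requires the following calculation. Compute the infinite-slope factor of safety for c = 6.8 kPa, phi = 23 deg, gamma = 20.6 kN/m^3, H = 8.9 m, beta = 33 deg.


Using Fs = c / (gamma*H*sin(beta)*cos(beta)) + tan(phi)/tan(beta)
Cohesion contribution = 6.8 / (20.6*8.9*sin(33)*cos(33))
Cohesion contribution = 0.0811992
Friction contribution = tan(23)/tan(33) = 0.653634
Fs = 0.0811992 + 0.653634
Fs = 0.735


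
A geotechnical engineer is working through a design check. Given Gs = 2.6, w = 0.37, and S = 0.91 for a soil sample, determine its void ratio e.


Result: 1.0571

Derivation:
Using the relation e = Gs * w / S
e = 2.6 * 0.37 / 0.91
e = 1.0571


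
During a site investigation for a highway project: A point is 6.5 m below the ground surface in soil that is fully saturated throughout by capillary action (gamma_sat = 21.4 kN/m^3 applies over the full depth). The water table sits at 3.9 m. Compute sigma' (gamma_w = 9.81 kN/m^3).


Total stress = gamma_sat * depth
sigma = 21.4 * 6.5 = 139.1 kPa
Pore water pressure u = gamma_w * (depth - d_wt)
u = 9.81 * (6.5 - 3.9) = 25.506 kPa
Effective stress = sigma - u
sigma' = 139.1 - 25.506 = 113.59 kPa


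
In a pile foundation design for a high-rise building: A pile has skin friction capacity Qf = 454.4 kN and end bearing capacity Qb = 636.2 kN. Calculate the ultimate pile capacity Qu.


Using Qu = Qf + Qb
Qu = 454.4 + 636.2
Qu = 1090.6 kN


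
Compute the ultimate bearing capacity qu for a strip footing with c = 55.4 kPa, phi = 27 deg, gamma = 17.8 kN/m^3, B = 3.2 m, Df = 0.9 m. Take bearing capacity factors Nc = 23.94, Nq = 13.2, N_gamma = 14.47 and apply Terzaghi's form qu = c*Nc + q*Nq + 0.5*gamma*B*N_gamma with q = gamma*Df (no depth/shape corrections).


Compute qu = c*Nc + gamma*Df*Nq + 0.5*gamma*B*N_gamma
Term 1: 55.4 * 23.94 = 1326.276
Term 2: 17.8 * 0.9 * 13.2 = 211.464
Term 3: 0.5 * 17.8 * 3.2 * 14.47 = 412.1056
qu = 1326.276 + 211.464 + 412.1056
qu = 1949.85 kPa


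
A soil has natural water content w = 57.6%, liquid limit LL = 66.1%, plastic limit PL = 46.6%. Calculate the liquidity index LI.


First compute the plasticity index:
PI = LL - PL = 66.1 - 46.6 = 19.5
Then compute the liquidity index:
LI = (w - PL) / PI
LI = (57.6 - 46.6) / 19.5
LI = 0.564


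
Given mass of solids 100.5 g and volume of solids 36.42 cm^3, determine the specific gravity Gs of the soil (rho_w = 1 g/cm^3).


Using Gs = m_s / (V_s * rho_w)
Since rho_w = 1 g/cm^3:
Gs = 100.5 / 36.42
Gs = 2.759


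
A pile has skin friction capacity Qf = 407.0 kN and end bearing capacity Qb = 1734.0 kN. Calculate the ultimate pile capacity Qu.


Using Qu = Qf + Qb
Qu = 407.0 + 1734.0
Qu = 2141.0 kN


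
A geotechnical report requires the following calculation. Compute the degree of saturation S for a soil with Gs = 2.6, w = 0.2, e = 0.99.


Result: 0.5253

Derivation:
Using S = Gs * w / e
S = 2.6 * 0.2 / 0.99
S = 0.5253


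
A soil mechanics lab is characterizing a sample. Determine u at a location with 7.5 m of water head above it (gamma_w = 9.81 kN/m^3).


Using u = gamma_w * h_w
u = 9.81 * 7.5
u = 73.58 kPa


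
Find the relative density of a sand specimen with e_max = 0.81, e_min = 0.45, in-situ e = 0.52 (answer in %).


Using Dr = (e_max - e) / (e_max - e_min) * 100
e_max - e = 0.81 - 0.52 = 0.29
e_max - e_min = 0.81 - 0.45 = 0.36
Dr = 0.29 / 0.36 * 100
Dr = 80.56 %


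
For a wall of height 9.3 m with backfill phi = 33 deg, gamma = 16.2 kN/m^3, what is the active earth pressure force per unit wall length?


Compute active earth pressure coefficient:
Ka = tan^2(45 - phi/2) = tan^2(28.5) = 0.294801
Compute active force:
Pa = 0.5 * Ka * gamma * H^2
Pa = 0.5 * 0.294801 * 16.2 * 9.3^2
Pa = 206.53 kN/m


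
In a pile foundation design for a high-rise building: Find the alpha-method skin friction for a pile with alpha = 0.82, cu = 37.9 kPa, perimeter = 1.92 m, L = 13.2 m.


Using Qs = alpha * cu * perimeter * L
Qs = 0.82 * 37.9 * 1.92 * 13.2
Qs = 787.64 kN


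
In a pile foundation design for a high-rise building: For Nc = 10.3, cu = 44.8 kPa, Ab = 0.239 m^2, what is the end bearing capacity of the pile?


Using Qb = Nc * cu * Ab
Qb = 10.3 * 44.8 * 0.239
Qb = 110.28 kN


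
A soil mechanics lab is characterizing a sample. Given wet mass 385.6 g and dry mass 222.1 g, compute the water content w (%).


Using w = (m_wet - m_dry) / m_dry * 100
m_wet - m_dry = 385.6 - 222.1 = 163.5 g
w = 163.5 / 222.1 * 100
w = 73.62 %


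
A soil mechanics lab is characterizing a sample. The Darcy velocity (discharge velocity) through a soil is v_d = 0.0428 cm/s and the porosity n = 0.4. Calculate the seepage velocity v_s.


Using v_s = v_d / n
v_s = 0.0428 / 0.4
v_s = 0.107 cm/s


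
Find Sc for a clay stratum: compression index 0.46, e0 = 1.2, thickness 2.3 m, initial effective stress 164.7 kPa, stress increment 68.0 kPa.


Using Sc = Cc * H / (1 + e0) * log10((sigma0 + delta_sigma) / sigma0)
Stress ratio = (164.7 + 68.0) / 164.7 = 1.41287
log10(1.41287) = 0.150103
Cc * H / (1 + e0) = 0.46 * 2.3 / (1 + 1.2) = 0.480909
Sc = 0.480909 * 0.150103
Sc = 0.0722 m


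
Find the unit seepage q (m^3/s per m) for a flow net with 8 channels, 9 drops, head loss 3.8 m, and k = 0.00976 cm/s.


Convert k to m/s for unit consistency with H:
k = 0.00976 cm/s = 0.00976 / 100 m/s = 9.76e-05 m/s
Using q = k * H * Nf / Nd
Nf / Nd = 8 / 9 = 0.8889
q = 9.76e-05 * 3.8 * 0.8889
q = 0.0003297 m^3/s per m


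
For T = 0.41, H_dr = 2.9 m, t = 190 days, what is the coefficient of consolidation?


Result: 0.01815 m^2/day

Derivation:
Using cv = T * H_dr^2 / t
H_dr^2 = 2.9^2 = 8.41
cv = 0.41 * 8.41 / 190
cv = 0.01815 m^2/day


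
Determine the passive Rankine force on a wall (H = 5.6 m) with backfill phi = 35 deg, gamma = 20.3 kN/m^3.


Compute passive earth pressure coefficient:
Kp = tan^2(45 + phi/2) = tan^2(62.5) = 3.690172
Compute passive force:
Pp = 0.5 * Kp * gamma * H^2
Pp = 0.5 * 3.690172 * 20.3 * 5.6^2
Pp = 1174.6 kN/m


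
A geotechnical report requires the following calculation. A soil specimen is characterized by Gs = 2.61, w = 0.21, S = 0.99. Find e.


Using the relation e = Gs * w / S
e = 2.61 * 0.21 / 0.99
e = 0.5536


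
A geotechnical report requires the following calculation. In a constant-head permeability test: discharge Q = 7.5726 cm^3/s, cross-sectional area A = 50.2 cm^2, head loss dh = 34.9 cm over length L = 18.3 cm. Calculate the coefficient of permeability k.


Compute hydraulic gradient:
i = dh / L = 34.9 / 18.3 = 1.9071
Then apply Darcy's law:
k = Q / (A * i)
k = 7.5726 / (50.2 * 1.9071)
k = 7.5726 / 95.7366
k = 0.079098 cm/s


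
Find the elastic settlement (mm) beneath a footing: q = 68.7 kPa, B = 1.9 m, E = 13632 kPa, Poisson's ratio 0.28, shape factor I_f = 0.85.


Using Se = q * B * (1 - nu^2) * I_f / E
1 - nu^2 = 1 - 0.28^2 = 0.9216
Se = 68.7 * 1.9 * 0.9216 * 0.85 / 13632
Se = 0.007501 m
Convert to mm: Se = 0.007501 * 1000 = 7.501 mm


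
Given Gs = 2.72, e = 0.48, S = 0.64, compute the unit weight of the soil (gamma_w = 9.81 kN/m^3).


Result: 20.065 kN/m^3

Derivation:
Using gamma = gamma_w * (Gs + S*e) / (1 + e)
Numerator: Gs + S*e = 2.72 + 0.64*0.48 = 3.0272
Denominator: 1 + e = 1 + 0.48 = 1.48
gamma = 9.81 * 3.0272 / 1.48
gamma = 20.065 kN/m^3


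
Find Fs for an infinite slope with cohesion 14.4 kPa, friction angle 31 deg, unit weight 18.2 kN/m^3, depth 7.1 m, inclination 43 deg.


Result: 0.868

Derivation:
Using Fs = c / (gamma*H*sin(beta)*cos(beta)) + tan(phi)/tan(beta)
Cohesion contribution = 14.4 / (18.2*7.1*sin(43)*cos(43))
Cohesion contribution = 0.22342
Friction contribution = tan(31)/tan(43) = 0.644344
Fs = 0.22342 + 0.644344
Fs = 0.868


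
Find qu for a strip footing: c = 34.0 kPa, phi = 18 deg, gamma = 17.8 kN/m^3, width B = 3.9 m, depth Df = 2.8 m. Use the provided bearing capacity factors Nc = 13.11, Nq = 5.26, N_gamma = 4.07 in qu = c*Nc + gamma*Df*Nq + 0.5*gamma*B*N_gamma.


Result: 849.17 kPa

Derivation:
Compute qu = c*Nc + gamma*Df*Nq + 0.5*gamma*B*N_gamma
Term 1: 34.0 * 13.11 = 445.74
Term 2: 17.8 * 2.8 * 5.26 = 262.1584
Term 3: 0.5 * 17.8 * 3.9 * 4.07 = 141.2697
qu = 445.74 + 262.1584 + 141.2697
qu = 849.17 kPa


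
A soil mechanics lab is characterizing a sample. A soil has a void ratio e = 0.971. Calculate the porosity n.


Using the relation n = e / (1 + e)
n = 0.971 / (1 + 0.971)
n = 0.971 / 1.971
n = 0.4926


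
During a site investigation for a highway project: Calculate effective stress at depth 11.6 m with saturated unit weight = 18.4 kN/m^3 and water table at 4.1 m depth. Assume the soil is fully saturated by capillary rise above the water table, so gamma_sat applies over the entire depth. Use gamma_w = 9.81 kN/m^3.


Result: 139.87 kPa

Derivation:
Total stress = gamma_sat * depth
sigma = 18.4 * 11.6 = 213.44 kPa
Pore water pressure u = gamma_w * (depth - d_wt)
u = 9.81 * (11.6 - 4.1) = 73.575 kPa
Effective stress = sigma - u
sigma' = 213.44 - 73.575 = 139.87 kPa


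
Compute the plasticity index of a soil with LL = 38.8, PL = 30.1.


Using PI = LL - PL
PI = 38.8 - 30.1
PI = 8.7


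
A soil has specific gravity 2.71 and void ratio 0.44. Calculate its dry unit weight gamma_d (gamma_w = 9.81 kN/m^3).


Using gamma_d = Gs * gamma_w / (1 + e)
gamma_d = 2.71 * 9.81 / (1 + 0.44)
gamma_d = 2.71 * 9.81 / 1.44
gamma_d = 18.462 kN/m^3


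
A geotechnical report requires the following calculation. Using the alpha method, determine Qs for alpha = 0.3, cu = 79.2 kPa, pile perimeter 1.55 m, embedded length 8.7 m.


Result: 320.4 kN

Derivation:
Using Qs = alpha * cu * perimeter * L
Qs = 0.3 * 79.2 * 1.55 * 8.7
Qs = 320.4 kN


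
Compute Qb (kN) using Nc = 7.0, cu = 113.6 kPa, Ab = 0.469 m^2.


Using Qb = Nc * cu * Ab
Qb = 7.0 * 113.6 * 0.469
Qb = 372.95 kN


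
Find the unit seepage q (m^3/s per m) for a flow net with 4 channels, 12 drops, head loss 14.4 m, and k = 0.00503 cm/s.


Result: 0.0002414 m^3/s per m

Derivation:
Convert k to m/s for unit consistency with H:
k = 0.00503 cm/s = 0.00503 / 100 m/s = 5.03e-05 m/s
Using q = k * H * Nf / Nd
Nf / Nd = 4 / 12 = 0.3333
q = 5.03e-05 * 14.4 * 0.3333
q = 0.0002414 m^3/s per m


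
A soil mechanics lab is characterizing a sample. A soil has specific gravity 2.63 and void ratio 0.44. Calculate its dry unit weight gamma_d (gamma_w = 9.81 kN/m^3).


Using gamma_d = Gs * gamma_w / (1 + e)
gamma_d = 2.63 * 9.81 / (1 + 0.44)
gamma_d = 2.63 * 9.81 / 1.44
gamma_d = 17.917 kN/m^3


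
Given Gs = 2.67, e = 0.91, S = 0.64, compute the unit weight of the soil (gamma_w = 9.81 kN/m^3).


Using gamma = gamma_w * (Gs + S*e) / (1 + e)
Numerator: Gs + S*e = 2.67 + 0.64*0.91 = 3.2524
Denominator: 1 + e = 1 + 0.91 = 1.91
gamma = 9.81 * 3.2524 / 1.91
gamma = 16.705 kN/m^3


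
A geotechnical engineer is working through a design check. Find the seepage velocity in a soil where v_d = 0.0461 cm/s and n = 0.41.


Result: 0.11244 cm/s

Derivation:
Using v_s = v_d / n
v_s = 0.0461 / 0.41
v_s = 0.11244 cm/s


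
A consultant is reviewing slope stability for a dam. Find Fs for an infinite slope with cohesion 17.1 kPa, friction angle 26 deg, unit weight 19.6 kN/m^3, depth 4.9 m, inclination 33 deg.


Result: 1.141

Derivation:
Using Fs = c / (gamma*H*sin(beta)*cos(beta)) + tan(phi)/tan(beta)
Cohesion contribution = 17.1 / (19.6*4.9*sin(33)*cos(33))
Cohesion contribution = 0.389802
Friction contribution = tan(26)/tan(33) = 0.751042
Fs = 0.389802 + 0.751042
Fs = 1.141


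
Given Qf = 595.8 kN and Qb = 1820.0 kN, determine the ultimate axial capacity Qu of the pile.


Using Qu = Qf + Qb
Qu = 595.8 + 1820.0
Qu = 2415.8 kN


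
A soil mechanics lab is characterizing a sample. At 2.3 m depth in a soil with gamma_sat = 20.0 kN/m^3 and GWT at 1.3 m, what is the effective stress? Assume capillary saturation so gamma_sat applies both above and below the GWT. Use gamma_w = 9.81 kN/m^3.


Total stress = gamma_sat * depth
sigma = 20.0 * 2.3 = 46.0 kPa
Pore water pressure u = gamma_w * (depth - d_wt)
u = 9.81 * (2.3 - 1.3) = 9.81 kPa
Effective stress = sigma - u
sigma' = 46.0 - 9.81 = 36.19 kPa


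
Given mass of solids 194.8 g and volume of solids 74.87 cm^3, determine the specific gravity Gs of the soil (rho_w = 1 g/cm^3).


Using Gs = m_s / (V_s * rho_w)
Since rho_w = 1 g/cm^3:
Gs = 194.8 / 74.87
Gs = 2.602


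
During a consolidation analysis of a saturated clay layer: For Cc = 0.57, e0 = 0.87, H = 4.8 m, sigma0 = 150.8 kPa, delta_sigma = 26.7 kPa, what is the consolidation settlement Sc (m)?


Using Sc = Cc * H / (1 + e0) * log10((sigma0 + delta_sigma) / sigma0)
Stress ratio = (150.8 + 26.7) / 150.8 = 1.17706
log10(1.17706) = 0.070797
Cc * H / (1 + e0) = 0.57 * 4.8 / (1 + 0.87) = 1.4631
Sc = 1.4631 * 0.070797
Sc = 0.1036 m


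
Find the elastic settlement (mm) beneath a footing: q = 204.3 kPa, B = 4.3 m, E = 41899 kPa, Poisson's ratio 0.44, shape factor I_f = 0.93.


Result: 15.724 mm

Derivation:
Using Se = q * B * (1 - nu^2) * I_f / E
1 - nu^2 = 1 - 0.44^2 = 0.8064
Se = 204.3 * 4.3 * 0.8064 * 0.93 / 41899
Se = 0.015724 m
Convert to mm: Se = 0.015724 * 1000 = 15.724 mm


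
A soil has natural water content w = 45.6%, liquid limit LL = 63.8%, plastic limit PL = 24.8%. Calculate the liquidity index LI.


First compute the plasticity index:
PI = LL - PL = 63.8 - 24.8 = 39.0
Then compute the liquidity index:
LI = (w - PL) / PI
LI = (45.6 - 24.8) / 39.0
LI = 0.533


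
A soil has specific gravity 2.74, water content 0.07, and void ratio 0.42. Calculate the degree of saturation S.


Using S = Gs * w / e
S = 2.74 * 0.07 / 0.42
S = 0.4567


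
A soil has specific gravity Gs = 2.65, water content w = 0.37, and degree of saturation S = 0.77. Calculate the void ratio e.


Using the relation e = Gs * w / S
e = 2.65 * 0.37 / 0.77
e = 1.2734


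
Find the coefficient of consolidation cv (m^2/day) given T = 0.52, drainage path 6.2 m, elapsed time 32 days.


Result: 0.62465 m^2/day

Derivation:
Using cv = T * H_dr^2 / t
H_dr^2 = 6.2^2 = 38.44
cv = 0.52 * 38.44 / 32
cv = 0.62465 m^2/day


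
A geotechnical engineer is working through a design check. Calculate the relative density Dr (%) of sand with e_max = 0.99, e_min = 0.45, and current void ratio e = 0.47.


Using Dr = (e_max - e) / (e_max - e_min) * 100
e_max - e = 0.99 - 0.47 = 0.52
e_max - e_min = 0.99 - 0.45 = 0.54
Dr = 0.52 / 0.54 * 100
Dr = 96.3 %


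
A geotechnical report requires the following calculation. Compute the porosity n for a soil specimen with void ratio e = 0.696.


Result: 0.4104

Derivation:
Using the relation n = e / (1 + e)
n = 0.696 / (1 + 0.696)
n = 0.696 / 1.696
n = 0.4104


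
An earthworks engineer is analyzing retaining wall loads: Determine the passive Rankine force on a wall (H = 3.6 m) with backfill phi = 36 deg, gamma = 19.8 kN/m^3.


Result: 494.21 kN/m

Derivation:
Compute passive earth pressure coefficient:
Kp = tan^2(45 + phi/2) = tan^2(63.0) = 3.85184
Compute passive force:
Pp = 0.5 * Kp * gamma * H^2
Pp = 0.5 * 3.85184 * 19.8 * 3.6^2
Pp = 494.21 kN/m


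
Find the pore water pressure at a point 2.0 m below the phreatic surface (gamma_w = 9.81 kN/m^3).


Result: 19.62 kPa

Derivation:
Using u = gamma_w * h_w
u = 9.81 * 2.0
u = 19.62 kPa


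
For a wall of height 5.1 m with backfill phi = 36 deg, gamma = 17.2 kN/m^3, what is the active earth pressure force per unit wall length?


Compute active earth pressure coefficient:
Ka = tan^2(45 - phi/2) = tan^2(27.0) = 0.259616
Compute active force:
Pa = 0.5 * Ka * gamma * H^2
Pa = 0.5 * 0.259616 * 17.2 * 5.1^2
Pa = 58.07 kN/m


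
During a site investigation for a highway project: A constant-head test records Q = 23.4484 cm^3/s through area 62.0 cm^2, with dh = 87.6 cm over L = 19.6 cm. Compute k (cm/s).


Compute hydraulic gradient:
i = dh / L = 87.6 / 19.6 = 4.46939
Then apply Darcy's law:
k = Q / (A * i)
k = 23.4484 / (62.0 * 4.46939)
k = 23.4484 / 277.102
k = 0.08462 cm/s


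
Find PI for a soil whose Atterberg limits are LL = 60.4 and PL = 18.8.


Result: 41.6

Derivation:
Using PI = LL - PL
PI = 60.4 - 18.8
PI = 41.6


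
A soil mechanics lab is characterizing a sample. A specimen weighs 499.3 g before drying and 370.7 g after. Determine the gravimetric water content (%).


Using w = (m_wet - m_dry) / m_dry * 100
m_wet - m_dry = 499.3 - 370.7 = 128.6 g
w = 128.6 / 370.7 * 100
w = 34.69 %


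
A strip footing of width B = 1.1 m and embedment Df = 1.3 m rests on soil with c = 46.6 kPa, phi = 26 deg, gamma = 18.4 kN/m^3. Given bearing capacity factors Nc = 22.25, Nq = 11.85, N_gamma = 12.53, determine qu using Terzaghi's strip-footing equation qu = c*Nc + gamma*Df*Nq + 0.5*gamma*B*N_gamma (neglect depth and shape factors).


Result: 1447.11 kPa

Derivation:
Compute qu = c*Nc + gamma*Df*Nq + 0.5*gamma*B*N_gamma
Term 1: 46.6 * 22.25 = 1036.85
Term 2: 18.4 * 1.3 * 11.85 = 283.452
Term 3: 0.5 * 18.4 * 1.1 * 12.53 = 126.8036
qu = 1036.85 + 283.452 + 126.8036
qu = 1447.11 kPa


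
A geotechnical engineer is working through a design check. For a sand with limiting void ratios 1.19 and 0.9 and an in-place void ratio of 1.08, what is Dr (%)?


Using Dr = (e_max - e) / (e_max - e_min) * 100
e_max - e = 1.19 - 1.08 = 0.11
e_max - e_min = 1.19 - 0.9 = 0.29
Dr = 0.11 / 0.29 * 100
Dr = 37.93 %


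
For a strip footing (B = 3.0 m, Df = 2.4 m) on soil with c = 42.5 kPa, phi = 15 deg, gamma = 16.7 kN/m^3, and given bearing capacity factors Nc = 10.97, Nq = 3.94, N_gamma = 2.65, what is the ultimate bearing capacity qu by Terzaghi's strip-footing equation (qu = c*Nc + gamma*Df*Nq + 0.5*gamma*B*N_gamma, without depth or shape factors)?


Compute qu = c*Nc + gamma*Df*Nq + 0.5*gamma*B*N_gamma
Term 1: 42.5 * 10.97 = 466.225
Term 2: 16.7 * 2.4 * 3.94 = 157.9152
Term 3: 0.5 * 16.7 * 3.0 * 2.65 = 66.3825
qu = 466.225 + 157.9152 + 66.3825
qu = 690.52 kPa


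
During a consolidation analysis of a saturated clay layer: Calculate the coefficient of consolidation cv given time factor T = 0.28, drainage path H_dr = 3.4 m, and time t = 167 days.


Using cv = T * H_dr^2 / t
H_dr^2 = 3.4^2 = 11.56
cv = 0.28 * 11.56 / 167
cv = 0.01938 m^2/day


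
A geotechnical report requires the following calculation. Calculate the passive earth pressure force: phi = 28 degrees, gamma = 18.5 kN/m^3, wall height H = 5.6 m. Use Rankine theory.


Result: 803.47 kN/m

Derivation:
Compute passive earth pressure coefficient:
Kp = tan^2(45 + phi/2) = tan^2(59.0) = 2.769826
Compute passive force:
Pp = 0.5 * Kp * gamma * H^2
Pp = 0.5 * 2.769826 * 18.5 * 5.6^2
Pp = 803.47 kN/m


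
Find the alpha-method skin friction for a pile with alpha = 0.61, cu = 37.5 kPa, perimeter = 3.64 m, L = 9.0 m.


Using Qs = alpha * cu * perimeter * L
Qs = 0.61 * 37.5 * 3.64 * 9.0
Qs = 749.38 kN


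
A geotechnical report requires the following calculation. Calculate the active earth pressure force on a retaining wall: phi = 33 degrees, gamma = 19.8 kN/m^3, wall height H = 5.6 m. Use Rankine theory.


Result: 91.53 kN/m

Derivation:
Compute active earth pressure coefficient:
Ka = tan^2(45 - phi/2) = tan^2(28.5) = 0.294801
Compute active force:
Pa = 0.5 * Ka * gamma * H^2
Pa = 0.5 * 0.294801 * 19.8 * 5.6^2
Pa = 91.53 kN/m


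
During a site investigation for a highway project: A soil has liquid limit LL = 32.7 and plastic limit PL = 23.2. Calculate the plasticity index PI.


Using PI = LL - PL
PI = 32.7 - 23.2
PI = 9.5


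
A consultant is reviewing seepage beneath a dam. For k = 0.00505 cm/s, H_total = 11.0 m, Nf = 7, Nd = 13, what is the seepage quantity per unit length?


Result: 0.0002991 m^3/s per m

Derivation:
Convert k to m/s for unit consistency with H:
k = 0.00505 cm/s = 0.00505 / 100 m/s = 5.05e-05 m/s
Using q = k * H * Nf / Nd
Nf / Nd = 7 / 13 = 0.5385
q = 5.05e-05 * 11.0 * 0.5385
q = 0.0002991 m^3/s per m


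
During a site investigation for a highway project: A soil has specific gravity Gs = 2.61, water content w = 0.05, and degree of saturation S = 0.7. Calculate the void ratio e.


Result: 0.1864

Derivation:
Using the relation e = Gs * w / S
e = 2.61 * 0.05 / 0.7
e = 0.1864


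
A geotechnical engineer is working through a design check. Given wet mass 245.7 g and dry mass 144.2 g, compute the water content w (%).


Using w = (m_wet - m_dry) / m_dry * 100
m_wet - m_dry = 245.7 - 144.2 = 101.5 g
w = 101.5 / 144.2 * 100
w = 70.39 %


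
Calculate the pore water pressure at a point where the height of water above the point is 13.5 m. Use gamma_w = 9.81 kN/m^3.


Using u = gamma_w * h_w
u = 9.81 * 13.5
u = 132.44 kPa


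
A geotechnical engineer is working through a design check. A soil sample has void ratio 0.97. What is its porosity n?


Result: 0.4924

Derivation:
Using the relation n = e / (1 + e)
n = 0.97 / (1 + 0.97)
n = 0.97 / 1.97
n = 0.4924


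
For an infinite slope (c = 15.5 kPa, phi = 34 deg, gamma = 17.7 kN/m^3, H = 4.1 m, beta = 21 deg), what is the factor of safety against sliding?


Using Fs = c / (gamma*H*sin(beta)*cos(beta)) + tan(phi)/tan(beta)
Cohesion contribution = 15.5 / (17.7*4.1*sin(21)*cos(21))
Cohesion contribution = 0.638401
Friction contribution = tan(34)/tan(21) = 1.75715
Fs = 0.638401 + 1.75715
Fs = 2.396


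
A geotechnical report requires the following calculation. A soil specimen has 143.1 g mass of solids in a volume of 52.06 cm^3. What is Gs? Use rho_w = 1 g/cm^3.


Using Gs = m_s / (V_s * rho_w)
Since rho_w = 1 g/cm^3:
Gs = 143.1 / 52.06
Gs = 2.749


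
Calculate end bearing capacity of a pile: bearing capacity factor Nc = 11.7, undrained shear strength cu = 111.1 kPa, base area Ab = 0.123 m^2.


Result: 159.88 kN

Derivation:
Using Qb = Nc * cu * Ab
Qb = 11.7 * 111.1 * 0.123
Qb = 159.88 kN


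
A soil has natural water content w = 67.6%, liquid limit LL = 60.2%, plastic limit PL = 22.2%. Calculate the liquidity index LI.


First compute the plasticity index:
PI = LL - PL = 60.2 - 22.2 = 38.0
Then compute the liquidity index:
LI = (w - PL) / PI
LI = (67.6 - 22.2) / 38.0
LI = 1.195


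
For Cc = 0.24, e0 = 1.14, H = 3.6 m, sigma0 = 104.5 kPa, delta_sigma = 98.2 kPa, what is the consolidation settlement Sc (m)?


Result: 0.1162 m

Derivation:
Using Sc = Cc * H / (1 + e0) * log10((sigma0 + delta_sigma) / sigma0)
Stress ratio = (104.5 + 98.2) / 104.5 = 1.93971
log10(1.93971) = 0.287737
Cc * H / (1 + e0) = 0.24 * 3.6 / (1 + 1.14) = 0.403738
Sc = 0.403738 * 0.287737
Sc = 0.1162 m


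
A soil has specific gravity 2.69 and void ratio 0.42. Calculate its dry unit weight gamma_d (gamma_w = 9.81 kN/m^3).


Using gamma_d = Gs * gamma_w / (1 + e)
gamma_d = 2.69 * 9.81 / (1 + 0.42)
gamma_d = 2.69 * 9.81 / 1.42
gamma_d = 18.584 kN/m^3


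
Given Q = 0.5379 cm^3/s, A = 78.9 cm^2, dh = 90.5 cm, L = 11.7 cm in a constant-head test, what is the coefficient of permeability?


Compute hydraulic gradient:
i = dh / L = 90.5 / 11.7 = 7.73504
Then apply Darcy's law:
k = Q / (A * i)
k = 0.5379 / (78.9 * 7.73504)
k = 0.5379 / 610.295
k = 0.000881 cm/s


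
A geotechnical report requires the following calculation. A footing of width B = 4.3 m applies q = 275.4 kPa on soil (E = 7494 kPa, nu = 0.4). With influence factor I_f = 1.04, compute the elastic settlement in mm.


Result: 138.048 mm

Derivation:
Using Se = q * B * (1 - nu^2) * I_f / E
1 - nu^2 = 1 - 0.4^2 = 0.84
Se = 275.4 * 4.3 * 0.84 * 1.04 / 7494
Se = 0.138048 m
Convert to mm: Se = 0.138048 * 1000 = 138.048 mm


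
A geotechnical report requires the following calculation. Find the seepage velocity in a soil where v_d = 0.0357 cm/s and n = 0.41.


Using v_s = v_d / n
v_s = 0.0357 / 0.41
v_s = 0.08707 cm/s


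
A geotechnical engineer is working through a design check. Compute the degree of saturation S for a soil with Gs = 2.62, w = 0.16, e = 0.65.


Result: 0.6449

Derivation:
Using S = Gs * w / e
S = 2.62 * 0.16 / 0.65
S = 0.6449


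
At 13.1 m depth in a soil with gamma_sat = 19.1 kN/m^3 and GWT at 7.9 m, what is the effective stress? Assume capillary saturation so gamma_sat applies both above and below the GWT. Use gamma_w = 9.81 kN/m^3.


Total stress = gamma_sat * depth
sigma = 19.1 * 13.1 = 250.21 kPa
Pore water pressure u = gamma_w * (depth - d_wt)
u = 9.81 * (13.1 - 7.9) = 51.012 kPa
Effective stress = sigma - u
sigma' = 250.21 - 51.012 = 199.2 kPa


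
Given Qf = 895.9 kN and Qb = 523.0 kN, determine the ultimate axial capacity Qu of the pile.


Using Qu = Qf + Qb
Qu = 895.9 + 523.0
Qu = 1418.9 kN


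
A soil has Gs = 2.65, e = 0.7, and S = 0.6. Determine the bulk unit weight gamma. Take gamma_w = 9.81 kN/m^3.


Result: 17.716 kN/m^3

Derivation:
Using gamma = gamma_w * (Gs + S*e) / (1 + e)
Numerator: Gs + S*e = 2.65 + 0.6*0.7 = 3.07
Denominator: 1 + e = 1 + 0.7 = 1.7
gamma = 9.81 * 3.07 / 1.7
gamma = 17.716 kN/m^3


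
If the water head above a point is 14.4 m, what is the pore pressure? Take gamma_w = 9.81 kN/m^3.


Using u = gamma_w * h_w
u = 9.81 * 14.4
u = 141.26 kPa


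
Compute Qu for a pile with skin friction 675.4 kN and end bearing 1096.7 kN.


Result: 1772.1 kN

Derivation:
Using Qu = Qf + Qb
Qu = 675.4 + 1096.7
Qu = 1772.1 kN


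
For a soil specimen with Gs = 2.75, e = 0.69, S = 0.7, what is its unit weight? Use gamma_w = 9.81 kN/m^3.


Using gamma = gamma_w * (Gs + S*e) / (1 + e)
Numerator: Gs + S*e = 2.75 + 0.7*0.69 = 3.233
Denominator: 1 + e = 1 + 0.69 = 1.69
gamma = 9.81 * 3.233 / 1.69
gamma = 18.767 kN/m^3
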